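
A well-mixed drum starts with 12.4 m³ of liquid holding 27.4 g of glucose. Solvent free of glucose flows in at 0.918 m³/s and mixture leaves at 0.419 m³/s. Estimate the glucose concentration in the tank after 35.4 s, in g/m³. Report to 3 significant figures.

Let m(t) be the amount of glucose. Volume: V(t) = V₀ + (Q_in − Q_out) t = 12.4 + 0.49900 t; V(35.4) = 30.065 m³.
Species balance (pure solvent in): dm/dt = −Q_out · m/V(t).
Separate: dm/m = −Q_out dt/V(t) ⇒ ln(m/m₀) = −(Q_out/(Q_in−Q_out)) ln(V/V₀).
m = m₀ (V₀/V)^(Q_out/(Q_in−Q_out)) = 27.4 × (12.4/30.065)^(0.83968) = 13.025 g.
C = m/V = 13.025/30.065 = 0.43324 g/m³.

0.433 g/m³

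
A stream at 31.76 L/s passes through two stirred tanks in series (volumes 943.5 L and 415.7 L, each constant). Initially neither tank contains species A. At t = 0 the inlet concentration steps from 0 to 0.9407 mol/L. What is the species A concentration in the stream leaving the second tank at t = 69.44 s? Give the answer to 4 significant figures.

Each tank obeys Vᵢ dCᵢ/dt = Q(Cᵢ₋₁ − Cᵢ), so τᵢ = Vᵢ/Q.
τ₁ = 943.5/31.76 = 29.7072 s; τ₂ = 415.7/31.76 = 13.0888 s.
Tank 1: C₁ = C_in(1 − e^(−t/τ₁)). Tank 2 (τ₁ ≠ τ₂): C₂ = C_in[1 − (τ₁ e^(−t/τ₁) − τ₂ e^(−t/τ₂))/(τ₁ − τ₂)].
At t = 69.44: e^(−t/τ₁) = 0.0965705, e^(−t/τ₂) = 0.00496519.
C₂ = 0.9407·[1 − (29.7072·0.0965705 − 13.0888·0.00496519)/(16.6184)] = 0.9407·0.831280 = 0.781985 mol/L.

0.7820 mol/L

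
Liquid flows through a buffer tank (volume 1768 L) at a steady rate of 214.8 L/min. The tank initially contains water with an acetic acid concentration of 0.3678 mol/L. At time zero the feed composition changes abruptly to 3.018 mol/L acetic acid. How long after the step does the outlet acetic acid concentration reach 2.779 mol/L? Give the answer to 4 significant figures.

Transient balance on the dissolved component: V dC/dt = Q(C_in − C), so τ = V/Q = 8.23091 min.
C(t) = C_in + (C₀ − C_in) e^(−t/τ). Set C = 2.779 and solve for t:
e^(−t/τ) = (C − C_in)/(C₀ − C_in) = (2.779 − 3.018)/(0.3678 − 3.018) = 0.0901819
t = −τ ln(…) = 8.23091 × 2.40593 = 19.8030 min.

19.80 min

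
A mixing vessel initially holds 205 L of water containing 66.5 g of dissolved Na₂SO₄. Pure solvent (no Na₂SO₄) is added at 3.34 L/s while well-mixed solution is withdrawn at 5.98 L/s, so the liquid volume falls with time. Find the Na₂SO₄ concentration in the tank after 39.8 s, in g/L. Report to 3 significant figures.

Let m(t) be the amount of Na₂SO₄. Volume: V(t) = V₀ + (Q_in − Q_out) t = 205 − 2.6400 t; V(39.8) = 99.928 L.
Species balance (pure solvent in): dm/dt = −Q_out · m/V(t).
Separate: dm/m = −Q_out dt/V(t) ⇒ ln(m/m₀) = −(Q_out/(Q_in−Q_out)) ln(V/V₀).
m = m₀ (V₀/V)^(Q_out/(Q_in−Q_out)) = 66.5 × (205/99.928)^(-2.2652) = 13.060 g.
C = m/V = 13.060/99.928 = 0.13069 g/L.

0.131 g/L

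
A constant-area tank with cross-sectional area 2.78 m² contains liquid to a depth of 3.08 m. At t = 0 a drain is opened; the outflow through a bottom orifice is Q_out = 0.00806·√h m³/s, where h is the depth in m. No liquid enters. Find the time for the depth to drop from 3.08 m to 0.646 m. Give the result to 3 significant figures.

With no inflow, A dh/dt = −0.00806 √h.
This is separable: 2 d(√h)/dt = −0.00806/A, so √h = √h₀ − (0.00806/(2A)) t.
t = 2A(√h₀ − √h)/0.00806 = 2·2.78·(√3.08 − √0.646)/0.00806
  = 5.5600 × (1.7550 − 0.80374) / 0.00806 = 656.20 s.

656 s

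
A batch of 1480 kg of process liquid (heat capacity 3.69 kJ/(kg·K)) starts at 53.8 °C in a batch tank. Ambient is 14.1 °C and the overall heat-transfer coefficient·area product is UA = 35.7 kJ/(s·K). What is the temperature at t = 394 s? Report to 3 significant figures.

Lumped-capacitance energy balance: M c_p dT/dt = UA(T_amb − T).
dT/dt = (T_ss − T)/τ with T_ss = T_amb = 14.100 °C, τ = M c_p/UA = 1480·3.69/35.7 = 152.97 s.
T approaches T_ss exponentially: T(t) = T_ss + (T₀ − T_ss) e^(−t/τ).
T(394) = 14.100 + (39.700)·0.076109 = 17.122 °C.

17.1 °C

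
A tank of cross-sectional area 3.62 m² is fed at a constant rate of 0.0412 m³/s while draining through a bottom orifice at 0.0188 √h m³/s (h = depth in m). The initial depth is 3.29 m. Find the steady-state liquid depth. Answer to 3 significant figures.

4.80 m

Unsteady balance on liquid volume: A dh/dt = Q_in − 0.0188 √h. At steady state dh/dt = 0:
Q_in = 0.0188 √h_ss ⇒ √h_ss = 0.0412/0.0188 = 2.1915.
h_ss = 2.1915² = 4.8026 m. (Since h₀ = 3.29 m < h_ss, the level will rise toward this value.)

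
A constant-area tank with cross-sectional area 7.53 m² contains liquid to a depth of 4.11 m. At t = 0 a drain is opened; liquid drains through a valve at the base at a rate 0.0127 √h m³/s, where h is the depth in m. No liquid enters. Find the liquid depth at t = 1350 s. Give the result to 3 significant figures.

0.790 m

A dh/dt = −Q_out = −0.0127 √h.
∫ h^(−1/2) dh = −(0.0127/A) ∫ dt, giving 2√h = 2√h₀ − (0.0127/A) t.
√h = √4.11 − 0.0127·1350/(2·7.53) = 2.0273 − 1.1384 = 0.88887.
h = 0.88887² = 0.79009 m.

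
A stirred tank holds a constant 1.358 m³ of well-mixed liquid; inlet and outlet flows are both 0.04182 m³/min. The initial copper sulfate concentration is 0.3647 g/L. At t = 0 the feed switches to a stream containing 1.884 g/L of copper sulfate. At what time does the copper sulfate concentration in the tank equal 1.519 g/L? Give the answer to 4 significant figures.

Species balance: V dC/dt = Q(C_in − C) ⇒ τ = V/Q = 32.4725 min.
C(t) = C_in + (C₀ − C_in) e^(−t/τ). Set C = 1.519 and solve for t:
e^(−t/τ) = (C − C_in)/(C₀ − C_in) = (1.519 − 1.884)/(0.3647 − 1.884) = 0.240242
t = −τ ln(…) = 32.4725 × 1.42611 = 46.3093 min.

46.31 min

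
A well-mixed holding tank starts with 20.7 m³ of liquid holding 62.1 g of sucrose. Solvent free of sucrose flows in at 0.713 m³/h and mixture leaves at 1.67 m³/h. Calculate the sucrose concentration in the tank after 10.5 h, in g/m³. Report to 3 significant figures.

1.83 g/m³

Total volume: dV/dt = Q_in − Q_out = -0.95700 m³/h, so V(t) = 20.7 − 0.95700 t and V(10.5) = 10.652 m³.
Solute balance: dm/dt = 0 − Q_out C = −Q_out m/V(t).
Separate: dm/m = −Q_out dt/V(t) ⇒ ln(m/m₀) = −(Q_out/(Q_in−Q_out)) ln(V/V₀).
m = m₀ (V₀/V)^(Q_out/(Q_in−Q_out)) = 62.1 × (20.7/10.652)^(-1.7450) = 19.478 g.
C = m/V = 19.478/10.652 = 1.8287 g/m³.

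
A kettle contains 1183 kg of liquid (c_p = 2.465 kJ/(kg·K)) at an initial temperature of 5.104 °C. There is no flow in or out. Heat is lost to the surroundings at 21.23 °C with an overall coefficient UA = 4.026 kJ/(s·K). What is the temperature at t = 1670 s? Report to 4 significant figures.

M c_p dT/dt = −UA(T − T_amb).
dT/dt = (T_ss − T)/τ with T_ss = T_amb = 21.2300 °C, τ = M c_p/UA = 1183·2.465/4.026 = 724.316 s.
Solution: T(t) = T_ss + (T₀ − T_ss) e^(−t/τ).
T(1670) = 21.2300 + (-16.1260)·0.0996965 = 19.6223 °C.

19.62 °C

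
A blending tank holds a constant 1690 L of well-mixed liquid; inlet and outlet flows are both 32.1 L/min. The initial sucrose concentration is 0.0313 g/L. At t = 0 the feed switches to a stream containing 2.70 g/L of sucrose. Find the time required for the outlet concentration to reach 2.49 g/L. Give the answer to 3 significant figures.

Species balance: V dC/dt = Q(C_in − C) ⇒ τ = V/Q = 52.648 min.
C(t) = C_in + (C₀ − C_in) e^(−t/τ). Set C = 2.49 and solve for t:
e^(−t/τ) = (C − C_in)/(C₀ − C_in) = (2.49 − 2.70)/(0.0313 − 2.70) = 0.078690
t = −τ ln(…) = 52.648 × 2.5422 = 133.84 min.

134 min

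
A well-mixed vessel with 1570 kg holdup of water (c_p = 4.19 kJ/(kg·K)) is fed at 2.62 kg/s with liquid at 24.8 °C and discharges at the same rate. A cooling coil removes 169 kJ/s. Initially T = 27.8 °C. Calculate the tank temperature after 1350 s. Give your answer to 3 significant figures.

M c_p dT/dt = ṁ c_p (T_in − T) − Q̇.
Rearrange: dT/dt = (T_ss − T)/τ with τ = M/ṁ = 599.24 s and T_ss = T_in − Q̇/(ṁ c_p) = 9.4053 °C.
This is linear first-order; T(t) = T_ss + (T₀ − T_ss) e^(−t/τ).
T(1350) = 9.4053 + (18.395)·e^(−1350/599.24) = 9.4053 + (18.395)·0.10510 = 11.339 °C.

11.3 °C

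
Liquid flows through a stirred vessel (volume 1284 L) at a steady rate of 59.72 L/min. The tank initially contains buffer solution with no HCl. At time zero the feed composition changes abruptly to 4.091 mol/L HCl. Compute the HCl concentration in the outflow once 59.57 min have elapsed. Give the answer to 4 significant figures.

Transient balance on the dissolved component: V dC/dt = Q(C_in − C).
So dC/dt = (C_in − C)/τ with τ = V/Q = 1284/59.72 = 21.5003 min.
This is linear first-order; C(t) = C_in + (C₀ − C_in) e^(−t/τ).
C(59.57) = 4.091 + (0 − 4.091)·e^(−59.57/21.5003) = 4.091 + (-4.09100)·0.0626210 = 3.83482 mol/L.

3.835 mol/L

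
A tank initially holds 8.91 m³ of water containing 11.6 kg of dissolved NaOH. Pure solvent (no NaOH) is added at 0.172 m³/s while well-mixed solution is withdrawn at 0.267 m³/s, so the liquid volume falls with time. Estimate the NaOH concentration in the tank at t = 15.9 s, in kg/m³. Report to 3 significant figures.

0.930 kg/m³

Total volume: dV/dt = Q_in − Q_out = -0.095000 m³/s, so V(t) = 8.91 − 0.095000 t and V(15.9) = 7.3995 m³.
No NaOH enters, so dm/dt = −Q_out · (m/V).
Separate: dm/m = −Q_out dt/V(t) ⇒ ln(m/m₀) = −(Q_out/(Q_in−Q_out)) ln(V/V₀).
m = m₀ (V₀/V)^(Q_out/(Q_in−Q_out)) = 11.6 × (8.91/7.3995)^(-2.8105) = 6.8821 kg.
C = m/V = 6.8821/7.3995 = 0.93007 kg/m³.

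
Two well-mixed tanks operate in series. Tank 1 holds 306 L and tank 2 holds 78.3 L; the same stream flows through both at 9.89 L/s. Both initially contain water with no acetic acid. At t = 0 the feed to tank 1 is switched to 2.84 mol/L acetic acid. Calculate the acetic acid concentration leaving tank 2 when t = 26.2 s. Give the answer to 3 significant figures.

1.24 mol/L

Species balance on tank i: dCᵢ/dt = (Cᵢ₋₁ − Cᵢ)/τᵢ with τᵢ = Vᵢ/Q.
τ₁ = 306/9.89 = 30.940 s; τ₂ = 78.3/9.89 = 7.9171 s.
Solving the cascade with C₁(0)=C₂(0)=0 gives C₂(t) = C_in[1 − (τ₁ e^(−t/τ₁) − τ₂ e^(−t/τ₂))/(τ₁ − τ₂)].
At t = 26.2: e^(−t/τ₁) = 0.42879, e^(−t/τ₂) = 0.036542.
C₂ = 2.84·[1 − (30.940·0.42879 − 7.9171·0.036542)/(23.023)] = 2.84·0.43633 = 1.2392 mol/L.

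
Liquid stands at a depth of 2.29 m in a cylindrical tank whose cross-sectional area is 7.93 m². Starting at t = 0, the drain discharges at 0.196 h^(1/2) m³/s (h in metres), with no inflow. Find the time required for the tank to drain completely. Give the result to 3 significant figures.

With no inflow, A dh/dt = −0.196 √h.
Separate and integrate: 2(√h − √h₀) = −(0.196/A) t.
Tank is empty when √h = 0: t_empty = 2A√h₀/0.196.
t_empty = 2·7.93·√2.29/0.196 = 15.860·1.5133/0.196 = 122.45 s.

122 s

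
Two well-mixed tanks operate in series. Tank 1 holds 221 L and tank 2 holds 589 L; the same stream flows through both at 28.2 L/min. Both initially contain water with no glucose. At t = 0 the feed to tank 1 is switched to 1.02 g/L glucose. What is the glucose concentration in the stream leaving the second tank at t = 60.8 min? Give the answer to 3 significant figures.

0.931 g/L

Each tank obeys Vᵢ dCᵢ/dt = Q(Cᵢ₋₁ − Cᵢ), so τᵢ = Vᵢ/Q.
τ₁ = 221/28.2 = 7.8369 min; τ₂ = 589/28.2 = 20.887 min.
Solving the cascade with C₁(0)=C₂(0)=0 gives C₂(t) = C_in[1 − (τ₁ e^(−t/τ₁) − τ₂ e^(−t/τ₂))/(τ₁ − τ₂)].
At t = 60.8: e^(−t/τ₁) = 0.00042723, e^(−t/τ₂) = 0.054423.
C₂ = 1.02·[1 − (7.8369·0.00042723 − 20.887·0.054423)/(-13.050)] = 1.02·0.91315 = 0.93141 g/L.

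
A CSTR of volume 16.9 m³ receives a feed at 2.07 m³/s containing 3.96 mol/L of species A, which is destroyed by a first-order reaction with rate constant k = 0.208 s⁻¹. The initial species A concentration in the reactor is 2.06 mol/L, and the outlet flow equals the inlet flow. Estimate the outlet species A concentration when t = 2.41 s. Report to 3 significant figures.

Species balance: V dC/dt = Q C_in − Q C − k V C.
This is linear with rate a = Q/V + k = 0.33049 s⁻¹.
C_ss = Q C_in/(Q + kV) = 1.4677 mol/L; C(t) = C_ss + (C₀ − C_ss) e^(−a t).
C(2.41) = 1.4677 + (0.59234)·e^(−0.33049·2.41) = 1.4677 + (0.59234)·0.45092 = 1.7348 mol/L.

1.73 mol/L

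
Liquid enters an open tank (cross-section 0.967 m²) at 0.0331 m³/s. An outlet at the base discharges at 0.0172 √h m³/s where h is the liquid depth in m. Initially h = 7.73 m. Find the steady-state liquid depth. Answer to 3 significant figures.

A dh/dt = Q_in − 0.0172 √h. Steady state requires inflow = outflow:
Q_in = 0.0172 √h_ss ⇒ √h_ss = 0.0331/0.0172 = 1.9244.
h_ss = 1.9244² = 3.7034 m. (Since h₀ = 7.73 m > h_ss, the level will fall toward this value.)

3.70 m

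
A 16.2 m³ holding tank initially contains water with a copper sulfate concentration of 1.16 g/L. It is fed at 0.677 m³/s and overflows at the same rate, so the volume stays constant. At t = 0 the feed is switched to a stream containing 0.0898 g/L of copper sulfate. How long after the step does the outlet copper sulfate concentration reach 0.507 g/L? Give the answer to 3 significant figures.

Species balance: V dC/dt = Q(C_in − C) ⇒ τ = V/Q = 23.929 s.
C(t) = C_in + (C₀ − C_in) e^(−t/τ). Set C = 0.507 and solve for t:
e^(−t/τ) = (C − C_in)/(C₀ − C_in) = (0.507 − 0.0898)/(1.16 − 0.0898) = 0.38983
t = −τ ln(…) = 23.929 × 0.94204 = 22.542 s.

22.5 s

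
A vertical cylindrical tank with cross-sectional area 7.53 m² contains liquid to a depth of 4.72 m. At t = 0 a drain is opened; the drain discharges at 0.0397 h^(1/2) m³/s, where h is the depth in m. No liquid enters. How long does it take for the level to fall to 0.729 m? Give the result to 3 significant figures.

With no inflow, A dh/dt = −0.0397 √h.
Separate and integrate: 2(√h − √h₀) = −(0.0397/A) t.
t = 2A(√h₀ − √h)/0.0397 = 2·7.53·(√4.72 − √0.729)/0.0397
  = 15.060 × (2.1726 − 0.85381) / 0.0397 = 500.26 s.

500 s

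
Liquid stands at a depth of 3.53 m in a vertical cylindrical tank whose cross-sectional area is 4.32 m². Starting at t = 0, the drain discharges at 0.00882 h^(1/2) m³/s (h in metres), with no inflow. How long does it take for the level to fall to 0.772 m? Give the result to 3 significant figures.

980 s

Accumulation of liquid (constant cross-section A): A dh/dt = −0.00882 √h.
Separate and integrate: 2(√h − √h₀) = −(0.00882/A) t.
t = 2A(√h₀ − √h)/0.00882 = 2·4.32·(√3.53 − √0.772)/0.00882
  = 8.6400 × (1.8788 − 0.87864) / 0.00882 = 979.78 s.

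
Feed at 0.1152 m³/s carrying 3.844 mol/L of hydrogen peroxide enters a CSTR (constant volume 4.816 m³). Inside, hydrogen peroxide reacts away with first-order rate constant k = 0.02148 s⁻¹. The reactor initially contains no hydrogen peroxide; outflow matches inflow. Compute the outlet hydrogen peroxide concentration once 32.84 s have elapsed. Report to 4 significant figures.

1.569 mol/L

Accumulation = in − out − consumed: V dC/dt = Q C_in − Q C − k V C.
dC/dt = (Q/V) C_in − (Q/V + k) C; effective rate a = Q/V + k = 0.0239203 + 0.02148 = 0.0454003 s⁻¹.
C_ss = Q C_in/(Q + kV) = 2.02531 mol/L; C(t) = C_ss + (C₀ − C_ss) e^(−a t).
C(32.84) = 2.02531 + (-2.02531)·e^(−0.0454003·32.84) = 2.02531 + (-2.02531)·0.225160 = 1.56929 mol/L.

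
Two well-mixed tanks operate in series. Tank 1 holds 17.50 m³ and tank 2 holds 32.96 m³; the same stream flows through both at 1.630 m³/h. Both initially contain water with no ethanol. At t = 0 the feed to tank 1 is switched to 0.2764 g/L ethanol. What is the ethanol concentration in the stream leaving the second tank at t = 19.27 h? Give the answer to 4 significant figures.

0.1012 g/L

Each tank obeys Vᵢ dCᵢ/dt = Q(Cᵢ₋₁ − Cᵢ), so τᵢ = Vᵢ/Q.
τ₁ = 17.50/1.630 = 10.7362 h; τ₂ = 32.96/1.630 = 20.2209 h.
Tank 1: C₁ = C_in(1 − e^(−t/τ₁)). Tank 2 (τ₁ ≠ τ₂): C₂ = C_in[1 − (τ₁ e^(−t/τ₁) − τ₂ e^(−t/τ₂))/(τ₁ − τ₂)].
At t = 19.27: e^(−t/τ₁) = 0.166150, e^(−t/τ₂) = 0.385592.
C₂ = 0.2764·[1 − (10.7362·0.166150 − 20.2209·0.385592)/(-9.48466)] = 0.2764·0.366011 = 0.101165 g/L.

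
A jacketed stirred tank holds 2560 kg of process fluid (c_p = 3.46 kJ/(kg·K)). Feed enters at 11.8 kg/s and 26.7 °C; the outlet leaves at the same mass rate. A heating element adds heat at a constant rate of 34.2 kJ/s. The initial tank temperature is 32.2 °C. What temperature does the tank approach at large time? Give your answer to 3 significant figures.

M c_p dT/dt = ṁ c_p (T_in − T) + Q̇.
At steady state dT/dt = 0 ⇒ T_ss = T_in + Q̇/(ṁ c_p) = 26.7 + 34.2/(11.8·3.46) = 27.538 °C.

27.5 °C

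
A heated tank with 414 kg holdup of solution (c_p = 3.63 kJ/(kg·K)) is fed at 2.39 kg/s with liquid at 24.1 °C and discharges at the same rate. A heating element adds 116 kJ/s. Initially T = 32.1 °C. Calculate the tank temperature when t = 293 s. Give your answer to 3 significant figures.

Energy balance: M c_p dT/dt = ṁ c_p (T_in − T) + 116.
τ = M/ṁ = 173.22 s; T_ss = T_in + Q̇/(ṁ c_p) = 24.1 + 116/(2.39·3.63) = 37.471 °C.
Solution: T(t) = T_ss + (T₀ − T_ss) e^(−t/τ).
T(293) = 37.471 + (-5.3707)·e^(−293/173.22) = 37.471 + (-5.3707)·0.18425 = 36.481 °C.

36.5 °C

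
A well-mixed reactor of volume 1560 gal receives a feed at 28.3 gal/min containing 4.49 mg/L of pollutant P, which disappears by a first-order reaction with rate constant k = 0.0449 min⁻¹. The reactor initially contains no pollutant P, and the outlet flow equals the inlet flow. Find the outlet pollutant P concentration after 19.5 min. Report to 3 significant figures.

V dC/dt = Q(C_in − C) − k V C.
dC/dt = (Q/V) C_in − (Q/V + k) C; effective rate a = Q/V + k = 0.018141 + 0.0449 = 0.063041 min⁻¹.
C_ss = Q C_in/(Q + kV) = 1.2921 mg/L; C(t) = C_ss + (C₀ − C_ss) e^(−a t).
C(19.5) = 1.2921 + (-1.2921)·e^(−0.063041·19.5) = 1.2921 + (-1.2921)·0.29250 = 0.91414 mg/L.

0.914 mg/L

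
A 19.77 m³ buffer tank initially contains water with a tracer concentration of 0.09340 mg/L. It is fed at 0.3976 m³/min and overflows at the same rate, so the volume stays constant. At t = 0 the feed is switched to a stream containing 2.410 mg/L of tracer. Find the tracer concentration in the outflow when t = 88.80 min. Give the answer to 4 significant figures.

2.022 mg/L

Mass balance on the solute (V constant): V dC/dt = Q(C_in − C).
So dC/dt = (C_in − C)/τ with τ = V/Q = 19.77/0.3976 = 49.7233 min.
This is linear first-order; C(t) = C_in + (C₀ − C_in) e^(−t/τ).
C(88.80) = 2.410 + (0.09340 − 2.410)·e^(−88.80/49.7233) = 2.410 + (-2.31660)·0.167649 = 2.02162 mg/L.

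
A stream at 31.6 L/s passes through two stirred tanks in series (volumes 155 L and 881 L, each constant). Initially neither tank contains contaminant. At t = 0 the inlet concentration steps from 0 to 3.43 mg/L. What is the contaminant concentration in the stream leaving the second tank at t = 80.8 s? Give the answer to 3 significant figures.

Time constants: τᵢ = Vᵢ/Q for each well-mixed tank.
τ₁ = 155/31.6 = 4.9051 s; τ₂ = 881/31.6 = 27.880 s.
Solving the cascade with C₁(0)=C₂(0)=0 gives C₂(t) = C_in[1 − (τ₁ e^(−t/τ₁) − τ₂ e^(−t/τ₂))/(τ₁ − τ₂)].
At t = 80.8: e^(−t/τ₁) = 7.0140e-08, e^(−t/τ₂) = 0.055124.
C₂ = 3.43·[1 − (4.9051·7.0140e-08 − 27.880·0.055124)/(-22.975)] = 3.43·0.93311 = 3.2006 mg/L.

3.20 mg/L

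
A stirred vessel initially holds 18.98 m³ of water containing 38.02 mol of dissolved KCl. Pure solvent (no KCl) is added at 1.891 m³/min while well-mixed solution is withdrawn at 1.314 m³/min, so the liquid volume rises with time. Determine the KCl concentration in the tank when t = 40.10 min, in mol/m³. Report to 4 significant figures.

Total volume: dV/dt = Q_in − Q_out = 0.577000 m³/min, so V(t) = 18.98 + 0.577000 t and V(40.10) = 42.1177 m³.
No KCl enters, so dm/dt = −Q_out · (m/V).
Separate: dm/m = −Q_out dt/V(t) ⇒ ln(m/m₀) = −(Q_out/(Q_in−Q_out)) ln(V/V₀).
m = m₀ (V₀/V)^(Q_out/(Q_in−Q_out)) = 38.02 × (18.98/42.1177)^(2.27730) = 6.18991 mol.
C = m/V = 6.18991/42.1177 = 0.146967 mol/m³.

0.1470 mol/m³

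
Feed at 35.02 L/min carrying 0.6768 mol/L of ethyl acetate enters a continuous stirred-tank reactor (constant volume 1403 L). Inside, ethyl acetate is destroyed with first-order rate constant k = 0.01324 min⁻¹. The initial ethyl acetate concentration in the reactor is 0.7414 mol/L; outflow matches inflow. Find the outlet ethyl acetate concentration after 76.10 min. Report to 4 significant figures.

0.4586 mol/L

Accumulation = in − out − consumed: V dC/dt = Q C_in − Q C − k V C.
dC/dt = (Q/V) C_in − (Q/V + k) C; effective rate a = Q/V + k = 0.0249608 + 0.01324 = 0.0382008 min⁻¹.
C_ss = Q C_in/(Q + kV) = 0.442228 mol/L; C(t) = C_ss + (C₀ − C_ss) e^(−a t).
C(76.10) = 0.442228 + (0.299172)·e^(−0.0382008·76.10) = 0.442228 + (0.299172)·0.0546350 = 0.458573 mol/L.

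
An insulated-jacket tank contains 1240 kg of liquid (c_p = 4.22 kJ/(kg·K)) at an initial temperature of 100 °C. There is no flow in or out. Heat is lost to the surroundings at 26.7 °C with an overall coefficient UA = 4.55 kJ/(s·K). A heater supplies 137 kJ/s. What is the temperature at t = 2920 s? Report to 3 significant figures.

Heat balance on the well-mixed liquid: M c_p dT/dt = −UA(T − T_amb) + Q̇.
dT/dt = (T_ss − T)/τ with T_ss = T_amb + Q̇/UA = 26.7 + 137/4.55 = 56.810 °C, τ = M c_p/UA = 1240·4.22/4.55 = 1150.1 s.
Integrating: T(t) = T_ss + (T₀ − T_ss) e^(−t/τ).
T(2920) = 56.810 + (43.190)·0.078947 = 60.220 °C.

60.2 °C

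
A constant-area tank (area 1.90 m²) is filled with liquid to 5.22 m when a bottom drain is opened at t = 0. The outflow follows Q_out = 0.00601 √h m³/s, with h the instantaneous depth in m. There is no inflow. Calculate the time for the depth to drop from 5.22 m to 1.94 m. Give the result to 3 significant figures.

Accumulation of liquid (constant cross-section A): A dh/dt = −0.00601 √h.
Separate and integrate: 2(√h − √h₀) = −(0.00601/A) t.
t = 2A(√h₀ − √h)/0.00601 = 2·1.90·(√5.22 − √1.94)/0.00601
  = 3.8000 × (2.2847 − 1.3928) / 0.00601 = 563.93 s.

564 s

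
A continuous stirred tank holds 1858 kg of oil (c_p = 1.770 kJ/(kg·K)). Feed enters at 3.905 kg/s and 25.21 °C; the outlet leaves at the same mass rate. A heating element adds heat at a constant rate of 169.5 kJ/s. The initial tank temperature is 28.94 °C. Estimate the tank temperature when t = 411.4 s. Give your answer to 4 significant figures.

40.98 °C

First-law balance (no shaft work): M c_p dT/dt = ṁ c_p (T_in − T) + 169.5.
τ = M/ṁ = 475.800 s; T_ss = T_in + Q̇/(ṁ c_p) = 25.21 + 169.5/(3.905·1.770) = 49.7331 °C.
Solution: T(t) = T_ss + (T₀ − T_ss) e^(−t/τ).
T(411.4) = 49.7331 + (-20.7931)·e^(−411.4/475.800) = 49.7331 + (-20.7931)·0.421200 = 40.9751 °C.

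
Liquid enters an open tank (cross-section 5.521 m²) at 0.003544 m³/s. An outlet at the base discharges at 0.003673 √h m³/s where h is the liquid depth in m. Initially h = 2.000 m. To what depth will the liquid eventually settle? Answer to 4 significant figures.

Level balance: A dh/dt = 0.003544 − 0.003673 √h. Setting dh/dt = 0:
Q_in = 0.003673 √h_ss ⇒ √h_ss = 0.003544/0.003673 = 0.964879.
h_ss = 0.964879² = 0.930991 m. (Since h₀ = 2.000 m > h_ss, the level will fall toward this value.)

0.9310 m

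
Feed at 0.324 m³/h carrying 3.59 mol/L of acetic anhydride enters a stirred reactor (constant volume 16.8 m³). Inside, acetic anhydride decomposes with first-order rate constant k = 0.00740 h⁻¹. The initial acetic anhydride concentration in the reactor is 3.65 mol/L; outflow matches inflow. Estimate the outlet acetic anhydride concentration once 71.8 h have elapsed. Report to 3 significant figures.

Accumulation = in − out − consumed: V dC/dt = Q C_in − Q C − k V C.
This is linear with rate a = Q/V + k = 0.026686 h⁻¹.
C_ss = Q C_in/(Q + kV) = 2.5945 mol/L; C(t) = C_ss + (C₀ − C_ss) e^(−a t).
C(71.8) = 2.5945 + (1.0555)·e^(−0.026686·71.8) = 2.5945 + (1.0555)·0.14719 = 2.7498 mol/L.

2.75 mol/L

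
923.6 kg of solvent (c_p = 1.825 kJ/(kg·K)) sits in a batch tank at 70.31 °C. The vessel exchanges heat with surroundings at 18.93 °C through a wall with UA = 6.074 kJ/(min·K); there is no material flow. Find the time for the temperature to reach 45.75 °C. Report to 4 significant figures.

Energy balance: M c_p dT/dt = −UA(T − T_amb).
τ = M c_p/UA = 277.506 min; T_ss = T_amb = 18.9300 °C.
T(t) = T_ss + (T₀ − T_ss)e^(−t/τ); set T = 45.75:
t = −τ ln[(T − T_ss)/(T₀ − T_ss)] = −277.506 · ln(0.521993) = 180.407 min.

180.4 min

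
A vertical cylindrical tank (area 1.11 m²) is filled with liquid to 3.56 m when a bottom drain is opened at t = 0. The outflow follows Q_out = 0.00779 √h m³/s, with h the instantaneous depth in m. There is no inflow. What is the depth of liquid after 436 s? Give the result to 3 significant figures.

0.127 m

With no inflow, A dh/dt = −0.00779 √h.
Separate and integrate: 2(√h − √h₀) = −(0.00779/A) t.
√h = √3.56 − 0.00779·436/(2·1.11) = 1.8868 − 1.5299 = 0.35687.
h = 0.35687² = 0.12735 m.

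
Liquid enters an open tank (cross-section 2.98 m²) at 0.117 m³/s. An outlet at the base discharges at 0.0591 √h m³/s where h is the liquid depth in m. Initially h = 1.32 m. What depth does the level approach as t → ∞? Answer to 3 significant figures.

3.92 m

Accumulation of liquid (constant cross-section A): A dh/dt = Q_in − 0.0591 √h. At steady state dh/dt = 0:
Q_in = 0.0591 √h_ss ⇒ √h_ss = 0.117/0.0591 = 1.9797.
h_ss = 1.9797² = 3.9192 m. (Since h₀ = 1.32 m < h_ss, the level will rise toward this value.)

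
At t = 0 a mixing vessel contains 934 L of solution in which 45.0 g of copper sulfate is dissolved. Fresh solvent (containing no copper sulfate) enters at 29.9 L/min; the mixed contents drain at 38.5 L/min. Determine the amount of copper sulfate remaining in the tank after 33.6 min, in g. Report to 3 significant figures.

8.58 g

Total volume: dV/dt = Q_in − Q_out = -8.6000 L/min, so V(t) = 934 − 8.6000 t and V(33.6) = 645.04 L.
No copper sulfate enters, so dm/dt = −Q_out · (m/V).
dm/m = −Q_out dt/(V₀ − 8.6000 t); integrating gives ln(m/m₀) = −(Q_out/(Q_in−Q_out)) ln(V/V₀).
m = m₀ (V₀/V)^(Q_out/(Q_in−Q_out)) = 45.0 × (934/645.04)^(-4.4767) = 8.5808 g.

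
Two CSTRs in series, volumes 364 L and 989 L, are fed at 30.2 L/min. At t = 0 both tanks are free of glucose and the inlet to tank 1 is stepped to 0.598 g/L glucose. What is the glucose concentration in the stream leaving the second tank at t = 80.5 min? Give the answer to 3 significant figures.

0.517 g/L

Time constants: τᵢ = Vᵢ/Q for each well-mixed tank.
τ₁ = 364/30.2 = 12.053 min; τ₂ = 989/30.2 = 32.748 min.
Solving the cascade with C₁(0)=C₂(0)=0 gives C₂(t) = C_in[1 − (τ₁ e^(−t/τ₁) − τ₂ e^(−t/τ₂))/(τ₁ − τ₂)].
At t = 80.5: e^(−t/τ₁) = 0.0012572, e^(−t/τ₂) = 0.085594.
C₂ = 0.598·[1 − (12.053·0.0012572 − 32.748·0.085594)/(-20.695)] = 0.598·0.86529 = 0.51744 g/L.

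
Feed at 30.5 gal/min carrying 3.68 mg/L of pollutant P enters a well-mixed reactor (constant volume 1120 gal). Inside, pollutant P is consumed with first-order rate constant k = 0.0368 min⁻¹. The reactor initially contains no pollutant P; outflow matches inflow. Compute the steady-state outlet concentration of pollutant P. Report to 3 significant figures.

Accumulation = in − out − consumed: V dC/dt = Q C_in − Q C − k V C.
Steady state (dC/dt = 0): C_ss = Q C_in/(Q + kV) = C_in/(1 + kV/Q).
C_ss = 30.5·3.68/(30.5 + 0.0368·1120) = 112.24/71.716 = 1.5651 mg/L.

1.57 mg/L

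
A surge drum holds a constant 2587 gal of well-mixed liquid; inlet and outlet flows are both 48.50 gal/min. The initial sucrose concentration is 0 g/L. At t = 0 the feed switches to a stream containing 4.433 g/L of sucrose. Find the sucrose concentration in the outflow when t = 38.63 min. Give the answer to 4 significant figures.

Unsteady species balance (constant V, well mixed): V dC/dt = Q(C_in − C).
Time constant τ = V/Q = 2587/48.50 = 53.3402 min.
Integrating: C(t) = C_in + (C₀ − C_in) e^(−t/τ).
C(38.63) = 4.433 + (0 − 4.433)·e^(−38.63/53.3402) = 4.433 + (-4.43300)·0.484703 = 2.28431 g/L.

2.284 g/L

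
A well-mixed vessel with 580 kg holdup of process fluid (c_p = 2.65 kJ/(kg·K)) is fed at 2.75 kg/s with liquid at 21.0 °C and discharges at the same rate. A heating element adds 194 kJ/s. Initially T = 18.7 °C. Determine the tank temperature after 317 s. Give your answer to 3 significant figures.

Unsteady energy balance on the tank contents: M c_p dT/dt = ṁ c_p (T_in − T) + 194.
τ = M/ṁ = 210.91 s; T_ss = T_in + Q̇/(ṁ c_p) = 21.0 + 194/(2.75·2.65) = 47.621 °C.
Integrating: T(t) = T_ss + (T₀ − T_ss) e^(−t/τ).
T(317) = 47.621 + (-28.921)·e^(−317/210.91) = 47.621 + (-28.921)·0.22246 = 41.187 °C.

41.2 °C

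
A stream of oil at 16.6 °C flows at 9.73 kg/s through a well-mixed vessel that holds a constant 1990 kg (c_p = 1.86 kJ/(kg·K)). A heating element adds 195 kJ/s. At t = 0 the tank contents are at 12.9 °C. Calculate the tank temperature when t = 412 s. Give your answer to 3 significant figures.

25.4 °C

M c_p dT/dt = ṁ c_p (T_in − T) + Q̇.
τ = M/ṁ = 204.52 s; T_ss = T_in + Q̇/(ṁ c_p) = 16.6 + 195/(9.73·1.86) = 27.375 °C.
This is linear first-order; T(t) = T_ss + (T₀ − T_ss) e^(−t/τ).
T(412) = 27.375 + (-14.475)·e^(−412/204.52) = 27.375 + (-14.475)·0.13339 = 25.444 °C.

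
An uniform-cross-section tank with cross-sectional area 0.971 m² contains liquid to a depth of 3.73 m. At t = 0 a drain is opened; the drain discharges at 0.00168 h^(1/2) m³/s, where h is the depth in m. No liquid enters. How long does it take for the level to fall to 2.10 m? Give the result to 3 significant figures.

With no inflow, A dh/dt = −0.00168 √h.
∫ h^(−1/2) dh = −(0.00168/A) ∫ dt, giving 2√h = 2√h₀ − (0.00168/A) t.
t = 2A(√h₀ − √h)/0.00168 = 2·0.971·(√3.73 − √2.10)/0.00168
  = 1.9420 × (1.9313 − 1.4491) / 0.00168 = 557.38 s.

557 s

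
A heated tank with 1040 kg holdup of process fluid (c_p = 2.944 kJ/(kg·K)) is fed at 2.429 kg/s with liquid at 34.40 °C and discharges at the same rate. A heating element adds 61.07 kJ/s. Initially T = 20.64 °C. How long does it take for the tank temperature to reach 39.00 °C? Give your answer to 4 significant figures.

M c_p dT/dt = ṁ c_p (T_in − T) + Q̇.
τ = M/ṁ = 428.160 s; T_ss = T_in + Q̇/(ṁ c_p) = 42.9401 °C.
T(t) = T_ss + (T₀ − T_ss) e^(−t/τ). Set T = 39.00:
e^(−t/τ) = (39.00 − 42.9401)/(20.64 − 42.9401) = 0.176685
t = −428.160 · ln(0.176685) = 742.166 s.

742.2 s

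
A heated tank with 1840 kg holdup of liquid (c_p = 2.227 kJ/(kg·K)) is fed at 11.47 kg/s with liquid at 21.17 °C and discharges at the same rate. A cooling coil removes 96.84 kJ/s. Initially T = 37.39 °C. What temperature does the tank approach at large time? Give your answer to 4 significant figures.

M c_p dT/dt = ṁ c_p (T_in − T) − Q̇.
At steady state dT/dt = 0 ⇒ T_ss = T_in − Q̇/(ṁ c_p) = 21.17 − 96.84/(11.47·2.227) = 17.3788 °C.

17.38 °C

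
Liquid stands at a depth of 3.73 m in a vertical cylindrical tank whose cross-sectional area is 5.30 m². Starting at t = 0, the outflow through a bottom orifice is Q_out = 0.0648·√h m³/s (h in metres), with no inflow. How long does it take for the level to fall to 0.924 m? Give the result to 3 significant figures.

159 s

A dh/dt = −Q_out = −0.0648 √h.
This is separable: 2 d(√h)/dt = −0.0648/A, so √h = √h₀ − (0.0648/(2A)) t.
t = 2A(√h₀ − √h)/0.0648 = 2·5.30·(√3.73 − √0.924)/0.0648
  = 10.600 × (1.9313 − 0.96125) / 0.0648 = 158.68 s.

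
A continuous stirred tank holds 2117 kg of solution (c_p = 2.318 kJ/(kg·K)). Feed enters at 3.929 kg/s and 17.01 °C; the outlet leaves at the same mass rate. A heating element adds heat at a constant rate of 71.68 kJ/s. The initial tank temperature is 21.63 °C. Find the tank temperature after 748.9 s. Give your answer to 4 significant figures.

M c_p dT/dt = ṁ c_p (T_in − T) + Q̇.
τ = M/ṁ = 538.814 s; T_ss = T_in + Q̇/(ṁ c_p) = 17.01 + 71.68/(3.929·2.318) = 24.8805 °C.
Solution: T(t) = T_ss + (T₀ − T_ss) e^(−t/τ).
T(748.9) = 24.8805 + (-3.25050)·e^(−748.9/538.814) = 24.8805 + (-3.25050)·0.249099 = 24.0708 °C.

24.07 °C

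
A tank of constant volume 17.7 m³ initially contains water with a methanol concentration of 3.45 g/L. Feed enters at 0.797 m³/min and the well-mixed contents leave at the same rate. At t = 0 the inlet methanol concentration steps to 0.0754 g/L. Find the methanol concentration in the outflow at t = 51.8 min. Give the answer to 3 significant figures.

0.403 g/L

Species balance on the tank: V dC/dt = Q(C_in − C).
Rewrite as dC/dt + C/τ = C_in/τ, τ = V/Q = 22.208 min.
Solution: C(t) = C_in + (C₀ − C_in) e^(−t/τ).
C(51.8) = 0.0754 + (3.45 − 0.0754)·e^(−51.8/22.208) = 0.0754 + (3.3746)·0.097056 = 0.40293 g/L.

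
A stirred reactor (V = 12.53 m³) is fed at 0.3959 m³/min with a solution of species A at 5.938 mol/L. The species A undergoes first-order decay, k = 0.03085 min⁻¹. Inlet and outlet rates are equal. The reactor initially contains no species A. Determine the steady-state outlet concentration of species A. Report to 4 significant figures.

V dC/dt = Q(C_in − C) − k V C.
At steady state: 0 = Q C_in − (Q + kV) C_ss, so C_ss = Q C_in/(Q + kV).
C_ss = 0.3959·5.938/(0.3959 + 0.03085·12.53) = 2.35085/0.782450 = 3.00448 mol/L.

3.004 mol/L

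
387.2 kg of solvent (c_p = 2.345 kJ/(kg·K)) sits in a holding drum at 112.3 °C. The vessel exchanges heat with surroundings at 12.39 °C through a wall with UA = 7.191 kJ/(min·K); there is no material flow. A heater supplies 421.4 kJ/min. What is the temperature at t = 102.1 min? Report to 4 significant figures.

M c_p dT/dt = −UA(T − T_amb) + Q̇.
dT/dt = (T_ss − T)/τ with T_ss = T_amb + Q̇/UA = 12.39 + 421.4/7.191 = 70.9910 °C, τ = M c_p/UA = 387.2·2.345/7.191 = 126.267 min.
Integrating: T(t) = T_ss + (T₀ − T_ss) e^(−t/τ).
T(102.1) = 70.9910 + (41.3090)·0.445479 = 89.3933 °C.

89.39 °C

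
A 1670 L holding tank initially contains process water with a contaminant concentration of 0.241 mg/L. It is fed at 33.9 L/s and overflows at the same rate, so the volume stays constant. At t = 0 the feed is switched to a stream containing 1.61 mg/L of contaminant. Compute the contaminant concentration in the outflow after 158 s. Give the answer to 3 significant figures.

1.55 mg/L

Accumulation = in − out for the solute gives V dC/dt = Q(C_in − C).
Time constant τ = V/Q = 1670/33.9 = 49.263 s.
This is linear first-order; C(t) = C_in + (C₀ − C_in) e^(−t/τ).
C(158) = 1.61 + (0.241 − 1.61)·e^(−158/49.263) = 1.61 + (-1.3690)·0.040466 = 1.5546 mg/L.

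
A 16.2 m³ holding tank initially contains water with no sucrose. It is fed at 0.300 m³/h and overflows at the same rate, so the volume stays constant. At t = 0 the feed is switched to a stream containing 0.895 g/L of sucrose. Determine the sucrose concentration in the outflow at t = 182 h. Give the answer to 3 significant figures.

Accumulation = in − out for the solute gives V dC/dt = Q(C_in − C).
Rewrite as dC/dt + C/τ = C_in/τ, τ = V/Q = 54.000 h.
Solution: C(t) = C_in + (C₀ − C_in) e^(−t/τ).
C(182) = 0.895 + (0 − 0.895)·e^(−182/54.000) = 0.895 + (-0.89500)·0.034377 = 0.86423 g/L.

0.864 g/L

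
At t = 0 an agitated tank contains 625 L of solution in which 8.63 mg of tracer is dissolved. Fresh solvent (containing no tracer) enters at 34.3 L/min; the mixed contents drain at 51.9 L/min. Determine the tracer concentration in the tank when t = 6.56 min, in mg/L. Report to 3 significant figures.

Total volume: dV/dt = Q_in − Q_out = -17.600 L/min, so V(t) = 625 − 17.600 t and V(6.56) = 509.54 L.
Species balance (pure solvent in): dm/dt = −Q_out · m/V(t).
dm/m = −Q_out dt/(V₀ − 17.600 t); integrating gives ln(m/m₀) = −(Q_out/(Q_in−Q_out)) ln(V/V₀).
m = m₀ (V₀/V)^(Q_out/(Q_in−Q_out)) = 8.63 × (625/509.54)^(-2.9489) = 4.7255 mg.
C = m/V = 4.7255/509.54 = 0.0092741 mg/L.

0.00927 mg/L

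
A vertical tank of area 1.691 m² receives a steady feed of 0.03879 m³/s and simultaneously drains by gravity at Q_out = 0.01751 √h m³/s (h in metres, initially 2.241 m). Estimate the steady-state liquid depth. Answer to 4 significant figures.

4.908 m

Accumulation of liquid (constant cross-section A): A dh/dt = Q_in − 0.01751 √h. At steady state dh/dt = 0:
Q_in = 0.01751 √h_ss ⇒ √h_ss = 0.03879/0.01751 = 2.21531.
h_ss = 2.21531² = 4.90758 m. (Since h₀ = 2.241 m < h_ss, the level will rise toward this value.)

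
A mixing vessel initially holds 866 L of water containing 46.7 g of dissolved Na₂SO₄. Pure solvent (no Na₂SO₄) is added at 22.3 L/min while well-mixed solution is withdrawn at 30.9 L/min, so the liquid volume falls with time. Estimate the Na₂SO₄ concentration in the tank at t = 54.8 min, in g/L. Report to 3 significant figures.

Let m(t) be the amount of Na₂SO₄. Volume: V(t) = V₀ + (Q_in − Q_out) t = 866 − 8.6000 t; V(54.8) = 394.72 L.
No Na₂SO₄ enters, so dm/dt = −Q_out · (m/V).
dm/m = −Q_out dt/(V₀ − 8.6000 t); integrating gives ln(m/m₀) = −(Q_out/(Q_in−Q_out)) ln(V/V₀).
m = m₀ (V₀/V)^(Q_out/(Q_in−Q_out)) = 46.7 × (866/394.72)^(-3.5930) = 2.7751 g.
C = m/V = 2.7751/394.72 = 0.0070305 g/L.

0.00703 g/L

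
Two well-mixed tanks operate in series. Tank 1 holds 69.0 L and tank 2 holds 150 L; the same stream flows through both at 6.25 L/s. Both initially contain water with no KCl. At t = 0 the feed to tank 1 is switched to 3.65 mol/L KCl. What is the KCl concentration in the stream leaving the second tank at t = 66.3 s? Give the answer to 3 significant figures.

3.23 mol/L

Species balance on tank i: dCᵢ/dt = (Cᵢ₋₁ − Cᵢ)/τᵢ with τᵢ = Vᵢ/Q.
τ₁ = 69.0/6.25 = 11.040 s; τ₂ = 150/6.25 = 24.000 s.
Tank 1: C₁ = C_in(1 − e^(−t/τ₁)). Tank 2 (τ₁ ≠ τ₂): C₂ = C_in[1 − (τ₁ e^(−t/τ₁) − τ₂ e^(−t/τ₂))/(τ₁ − τ₂)].
At t = 66.3: e^(−t/τ₁) = 0.0024653, e^(−t/τ₂) = 0.063134.
C₂ = 3.65·[1 − (11.040·0.0024653 − 24.000·0.063134)/(-12.960)] = 3.65·0.88519 = 3.2309 mol/L.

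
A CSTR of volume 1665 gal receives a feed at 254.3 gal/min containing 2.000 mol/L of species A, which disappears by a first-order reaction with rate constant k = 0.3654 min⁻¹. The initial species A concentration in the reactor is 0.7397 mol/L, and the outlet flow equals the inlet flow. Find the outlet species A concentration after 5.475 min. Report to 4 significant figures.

Species balance: V dC/dt = Q C_in − Q C − k V C.
This is linear with rate a = Q/V + k = 0.518133 min⁻¹.
C_ss = Q C_in/(Q + kV) = 0.589551 mol/L; C(t) = C_ss + (C₀ − C_ss) e^(−a t).
C(5.475) = 0.589551 + (0.150149)·e^(−0.518133·5.475) = 0.589551 + (0.150149)·0.0586143 = 0.598352 mol/L.

0.5984 mol/L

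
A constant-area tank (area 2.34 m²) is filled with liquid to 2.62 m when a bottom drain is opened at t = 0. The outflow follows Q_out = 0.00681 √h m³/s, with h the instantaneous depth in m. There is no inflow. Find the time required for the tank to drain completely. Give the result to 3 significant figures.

Unsteady balance on liquid volume: A dh/dt = −0.00681 √h.
∫ h^(−1/2) dh = −(0.00681/A) ∫ dt, giving 2√h = 2√h₀ − (0.00681/A) t.
Set h = 0: 2√h₀ = (0.00681/A) t_empty ⇒ t_empty = 2A√h₀/0.00681.
t_empty = 2·2.34·√2.62/0.00681 = 4.6800·1.6186/0.00681 = 1112.4 s.

1110 s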